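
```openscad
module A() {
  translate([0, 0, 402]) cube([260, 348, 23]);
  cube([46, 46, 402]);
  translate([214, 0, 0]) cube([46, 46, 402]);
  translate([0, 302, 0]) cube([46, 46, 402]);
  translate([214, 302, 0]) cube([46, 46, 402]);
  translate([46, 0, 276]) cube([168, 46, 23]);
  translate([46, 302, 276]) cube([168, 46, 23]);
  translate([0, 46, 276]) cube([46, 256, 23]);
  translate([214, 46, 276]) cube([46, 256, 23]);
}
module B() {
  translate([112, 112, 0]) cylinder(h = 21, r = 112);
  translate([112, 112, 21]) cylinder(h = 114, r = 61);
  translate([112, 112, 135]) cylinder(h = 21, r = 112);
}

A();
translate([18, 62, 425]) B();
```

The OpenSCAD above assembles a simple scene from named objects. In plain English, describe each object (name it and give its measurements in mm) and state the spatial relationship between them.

A is a four-legged stool. The seat is 260×348 mm, 23 mm thick, top at z = 425 mm. It stands on four square legs, each 46×46 mm in cross-section, from z = 0 to the seat underside, each flush with a corner of the seat. Four stretchers, 46 mm wide and 23 mm tall, connect adjacent legs with their undersides at z = 276 mm, each running between the inner faces of the legs it joins and aligned with the legs' outer faces on the other axis.

B is a spool: two coaxial disc flanges of radius 112 mm and thickness 21 mm, joined by a core cylinder of radius 61 mm and height 114 mm. The lower flange rests on z = 0 and the three cylinders share a vertical axis.

The spool is on top of the stool, centred.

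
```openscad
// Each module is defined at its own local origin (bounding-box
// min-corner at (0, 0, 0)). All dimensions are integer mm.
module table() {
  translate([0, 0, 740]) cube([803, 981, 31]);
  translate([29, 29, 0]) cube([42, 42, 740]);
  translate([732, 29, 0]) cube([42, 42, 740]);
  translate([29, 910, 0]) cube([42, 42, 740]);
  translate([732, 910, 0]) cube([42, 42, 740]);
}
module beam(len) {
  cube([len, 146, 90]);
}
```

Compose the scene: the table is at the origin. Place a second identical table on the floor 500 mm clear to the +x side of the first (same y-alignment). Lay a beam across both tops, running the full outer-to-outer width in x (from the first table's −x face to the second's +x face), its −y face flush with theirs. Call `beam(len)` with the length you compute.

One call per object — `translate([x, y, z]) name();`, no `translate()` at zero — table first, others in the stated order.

table();
translate([1303, 0, 0]) table();
translate([0, 0, 771]) beam(2106);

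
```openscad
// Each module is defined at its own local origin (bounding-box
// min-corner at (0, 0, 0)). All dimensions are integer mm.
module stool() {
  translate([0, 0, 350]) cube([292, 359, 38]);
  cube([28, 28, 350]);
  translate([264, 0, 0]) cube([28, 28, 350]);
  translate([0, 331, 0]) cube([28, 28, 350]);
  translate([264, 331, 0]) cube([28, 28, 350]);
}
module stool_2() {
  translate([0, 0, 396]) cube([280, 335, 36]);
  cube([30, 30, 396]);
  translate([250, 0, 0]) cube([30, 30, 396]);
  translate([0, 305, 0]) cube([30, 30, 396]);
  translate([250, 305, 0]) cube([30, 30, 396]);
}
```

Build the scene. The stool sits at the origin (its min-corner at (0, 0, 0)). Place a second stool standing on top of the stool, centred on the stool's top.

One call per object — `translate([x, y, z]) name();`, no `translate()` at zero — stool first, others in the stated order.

stool();
translate([6, 12, 388]) stool_2();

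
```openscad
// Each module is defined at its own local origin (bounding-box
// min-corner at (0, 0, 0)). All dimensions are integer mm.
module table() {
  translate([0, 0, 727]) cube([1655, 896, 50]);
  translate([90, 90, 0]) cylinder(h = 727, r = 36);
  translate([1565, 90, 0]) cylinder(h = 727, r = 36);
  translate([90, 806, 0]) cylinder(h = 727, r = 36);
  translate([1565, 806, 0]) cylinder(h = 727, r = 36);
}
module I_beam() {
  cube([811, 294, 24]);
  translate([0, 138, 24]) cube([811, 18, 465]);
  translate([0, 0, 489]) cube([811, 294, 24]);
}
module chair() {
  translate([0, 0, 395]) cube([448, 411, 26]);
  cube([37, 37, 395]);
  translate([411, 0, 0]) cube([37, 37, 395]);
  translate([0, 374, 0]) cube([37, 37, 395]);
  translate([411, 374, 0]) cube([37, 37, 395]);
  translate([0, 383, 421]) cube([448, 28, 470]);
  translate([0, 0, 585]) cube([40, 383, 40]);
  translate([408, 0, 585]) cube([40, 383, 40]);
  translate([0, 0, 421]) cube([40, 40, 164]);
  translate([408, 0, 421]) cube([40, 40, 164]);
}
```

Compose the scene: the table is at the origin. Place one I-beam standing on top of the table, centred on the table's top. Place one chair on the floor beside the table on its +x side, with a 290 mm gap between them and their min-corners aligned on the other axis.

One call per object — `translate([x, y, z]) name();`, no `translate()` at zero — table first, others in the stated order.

table();
translate([422, 301, 777]) I_beam();
translate([1945, 0, 0]) chair();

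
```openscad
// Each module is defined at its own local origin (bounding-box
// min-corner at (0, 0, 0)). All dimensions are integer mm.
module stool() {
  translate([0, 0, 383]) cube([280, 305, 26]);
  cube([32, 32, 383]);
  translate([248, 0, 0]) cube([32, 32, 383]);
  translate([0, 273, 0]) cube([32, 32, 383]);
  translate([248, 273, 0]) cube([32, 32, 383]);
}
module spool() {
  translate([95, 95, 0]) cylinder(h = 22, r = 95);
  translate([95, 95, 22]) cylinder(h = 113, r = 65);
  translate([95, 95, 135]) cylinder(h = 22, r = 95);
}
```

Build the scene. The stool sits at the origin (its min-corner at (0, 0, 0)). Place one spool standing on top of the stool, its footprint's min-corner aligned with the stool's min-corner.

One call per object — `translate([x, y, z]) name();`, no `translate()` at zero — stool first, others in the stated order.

stool();
translate([0, 0, 409]) spool();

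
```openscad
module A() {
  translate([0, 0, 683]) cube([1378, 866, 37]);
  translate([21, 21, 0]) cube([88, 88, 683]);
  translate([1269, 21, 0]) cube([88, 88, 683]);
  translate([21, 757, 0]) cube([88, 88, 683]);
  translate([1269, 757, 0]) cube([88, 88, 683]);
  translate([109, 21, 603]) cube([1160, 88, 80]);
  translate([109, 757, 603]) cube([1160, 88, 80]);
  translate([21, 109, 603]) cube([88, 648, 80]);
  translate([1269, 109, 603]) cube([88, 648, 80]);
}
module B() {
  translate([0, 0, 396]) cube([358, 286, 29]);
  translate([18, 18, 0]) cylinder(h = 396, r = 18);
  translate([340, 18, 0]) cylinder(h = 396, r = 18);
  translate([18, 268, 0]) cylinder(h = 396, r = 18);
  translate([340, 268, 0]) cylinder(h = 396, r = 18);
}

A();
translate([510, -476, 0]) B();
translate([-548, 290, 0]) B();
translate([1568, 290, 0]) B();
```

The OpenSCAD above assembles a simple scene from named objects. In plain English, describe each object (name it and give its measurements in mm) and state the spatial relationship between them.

A is a table with a 1378×866 mm rectangular top, 37 mm thick, top surface at z = 720 mm, supported by four 88×88 mm square legs, each inset 21 mm from the nearest pair of top edges, running from the floor. Four apron rails, 88 mm thick and 80 mm tall, run between adjacent legs with their top edges flush with the underside of the top and their outer faces flush with the legs' outer faces.

B is a four-legged stool. The seat is 358×286 mm, 29 mm thick, top at z = 425 mm. It stands on four round legs, each 36 mm in diameter, from z = 0 to the seat underside, each leg's axis is inset half a diameter from the nearest pair of seat edges (so the leg's bounding box is flush with the corner).

Three stools sit around the table at the −y, −x, +x sides.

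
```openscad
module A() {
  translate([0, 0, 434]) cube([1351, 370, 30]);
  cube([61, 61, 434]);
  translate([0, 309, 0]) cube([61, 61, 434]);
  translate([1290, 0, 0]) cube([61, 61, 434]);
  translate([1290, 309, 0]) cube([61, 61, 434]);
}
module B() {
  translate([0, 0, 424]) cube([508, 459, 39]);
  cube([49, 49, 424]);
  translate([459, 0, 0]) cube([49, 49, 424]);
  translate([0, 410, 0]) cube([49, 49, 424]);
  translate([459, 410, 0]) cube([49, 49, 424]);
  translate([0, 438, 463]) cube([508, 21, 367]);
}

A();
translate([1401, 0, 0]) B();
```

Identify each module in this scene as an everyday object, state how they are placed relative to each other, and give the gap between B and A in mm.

A is a bench. B is a chair. The chair is on the floor beside the bench on its +x side. The gap between the chair and the bench is 50 mm.

The chair's nearest face is 50 mm from the bench's +x face.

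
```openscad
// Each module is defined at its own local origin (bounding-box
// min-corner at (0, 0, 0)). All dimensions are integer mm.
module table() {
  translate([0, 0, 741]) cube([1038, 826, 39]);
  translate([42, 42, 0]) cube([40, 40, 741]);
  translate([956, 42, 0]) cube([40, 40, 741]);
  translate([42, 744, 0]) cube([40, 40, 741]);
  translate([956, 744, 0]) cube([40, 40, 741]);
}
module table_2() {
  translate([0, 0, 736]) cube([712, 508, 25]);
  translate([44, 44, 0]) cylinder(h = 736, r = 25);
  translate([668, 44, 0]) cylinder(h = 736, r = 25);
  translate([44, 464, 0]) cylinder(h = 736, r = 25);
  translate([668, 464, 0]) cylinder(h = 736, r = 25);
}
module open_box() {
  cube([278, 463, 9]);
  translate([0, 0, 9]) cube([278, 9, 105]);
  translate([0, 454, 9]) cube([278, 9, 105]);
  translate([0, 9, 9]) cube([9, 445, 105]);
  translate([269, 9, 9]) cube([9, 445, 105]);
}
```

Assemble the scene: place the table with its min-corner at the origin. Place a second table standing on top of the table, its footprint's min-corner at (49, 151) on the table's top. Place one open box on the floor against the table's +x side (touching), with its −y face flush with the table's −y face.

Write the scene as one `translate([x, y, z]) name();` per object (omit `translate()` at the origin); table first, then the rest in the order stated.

table();
translate([49, 151, 780]) table_2();
translate([1038, 0, 0]) open_box();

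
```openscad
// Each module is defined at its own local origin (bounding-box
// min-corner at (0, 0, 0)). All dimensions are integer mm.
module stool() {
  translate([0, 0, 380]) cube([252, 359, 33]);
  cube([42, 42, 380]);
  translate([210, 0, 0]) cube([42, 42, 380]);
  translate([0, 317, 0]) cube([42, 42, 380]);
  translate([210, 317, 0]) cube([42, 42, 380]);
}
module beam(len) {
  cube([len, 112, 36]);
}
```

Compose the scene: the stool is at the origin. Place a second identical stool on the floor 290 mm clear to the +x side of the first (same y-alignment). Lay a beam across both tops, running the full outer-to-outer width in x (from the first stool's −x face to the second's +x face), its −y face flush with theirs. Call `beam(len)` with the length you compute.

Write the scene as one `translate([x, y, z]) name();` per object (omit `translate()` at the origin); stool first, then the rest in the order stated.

stool();
translate([542, 0, 0]) stool();
translate([0, 0, 413]) beam(794);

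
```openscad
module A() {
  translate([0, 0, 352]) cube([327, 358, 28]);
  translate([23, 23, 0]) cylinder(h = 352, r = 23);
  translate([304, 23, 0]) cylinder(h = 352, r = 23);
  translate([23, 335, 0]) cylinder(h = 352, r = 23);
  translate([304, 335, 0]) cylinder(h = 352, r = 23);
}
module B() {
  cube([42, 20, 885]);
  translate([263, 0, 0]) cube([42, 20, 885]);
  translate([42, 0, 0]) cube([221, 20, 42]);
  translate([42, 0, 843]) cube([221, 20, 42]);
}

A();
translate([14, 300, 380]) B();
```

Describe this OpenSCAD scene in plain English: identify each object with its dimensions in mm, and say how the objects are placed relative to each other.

A is a simple wooden stool: a rectangular seat 327 mm (x) by 358 mm (y), 28 mm thick, top face at z = 380 mm, on four round legs, each 46 mm in diameter. The legs rest on z = 0, each leg's axis is inset half a diameter from the nearest pair of seat edges (so the leg's bounding box is flush with the corner).

B is a picture frame with a 221×801 mm rectangular opening (x by z) and a uniform 42 mm border on every side. Frame depth is 20 mm along y. It is built from two vertical stiles running the full outside height and two horizontal rails spanning the gap between the stiles.

The picture frame is on top of the stool.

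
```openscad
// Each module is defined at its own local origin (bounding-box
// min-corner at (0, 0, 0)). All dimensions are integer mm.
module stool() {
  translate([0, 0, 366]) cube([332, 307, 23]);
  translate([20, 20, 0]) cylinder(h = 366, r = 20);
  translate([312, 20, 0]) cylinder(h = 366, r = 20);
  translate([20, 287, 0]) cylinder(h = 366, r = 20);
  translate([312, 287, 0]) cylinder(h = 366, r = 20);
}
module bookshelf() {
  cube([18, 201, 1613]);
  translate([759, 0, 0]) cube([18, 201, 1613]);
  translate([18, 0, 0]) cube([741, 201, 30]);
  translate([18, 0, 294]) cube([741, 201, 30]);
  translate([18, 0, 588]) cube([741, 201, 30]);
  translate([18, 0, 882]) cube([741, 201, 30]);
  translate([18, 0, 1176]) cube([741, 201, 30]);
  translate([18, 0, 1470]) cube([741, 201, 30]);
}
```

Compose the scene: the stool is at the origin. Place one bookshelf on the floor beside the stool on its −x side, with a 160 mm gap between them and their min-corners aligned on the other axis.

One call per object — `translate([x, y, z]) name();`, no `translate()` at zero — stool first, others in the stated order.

stool();
translate([-937, 0, 0]) bookshelf();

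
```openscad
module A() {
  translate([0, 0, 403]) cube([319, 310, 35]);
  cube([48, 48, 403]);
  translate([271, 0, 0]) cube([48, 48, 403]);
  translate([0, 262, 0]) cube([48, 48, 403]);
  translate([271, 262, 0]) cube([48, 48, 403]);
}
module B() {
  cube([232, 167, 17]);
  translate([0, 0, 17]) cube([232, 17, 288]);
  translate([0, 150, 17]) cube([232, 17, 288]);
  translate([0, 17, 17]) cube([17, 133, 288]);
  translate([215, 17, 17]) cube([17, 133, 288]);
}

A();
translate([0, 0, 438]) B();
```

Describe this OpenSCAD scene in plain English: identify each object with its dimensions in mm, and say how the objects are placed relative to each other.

A is a four-legged stool. The seat is 319×310 mm, 35 mm thick, top at z = 438 mm. It stands on four square legs, each 48×48 mm in cross-section, from z = 0 to the seat underside, each flush with a corner of the seat.

B is an open-topped rectangular box: outside dimensions 232×167×305 mm, with a uniform wall and base thickness of 17 mm. The base is a full 232×167 slab on the floor; four walls sit on top of the base. The front and back walls (the −y and +y sides) span the full width; the two side walls fit between them.

The open box is on top of the stool.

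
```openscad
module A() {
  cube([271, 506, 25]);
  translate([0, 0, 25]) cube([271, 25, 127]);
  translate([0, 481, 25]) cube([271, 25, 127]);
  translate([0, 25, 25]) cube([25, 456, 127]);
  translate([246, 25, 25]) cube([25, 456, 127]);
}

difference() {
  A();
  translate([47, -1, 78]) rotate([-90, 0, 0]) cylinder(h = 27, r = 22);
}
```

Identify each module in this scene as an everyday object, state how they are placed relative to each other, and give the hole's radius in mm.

A is an open box. The open box has a circular hole through its front wall. The hole's radius is 22 mm.

The subtracted cylinder has r = 22 mm.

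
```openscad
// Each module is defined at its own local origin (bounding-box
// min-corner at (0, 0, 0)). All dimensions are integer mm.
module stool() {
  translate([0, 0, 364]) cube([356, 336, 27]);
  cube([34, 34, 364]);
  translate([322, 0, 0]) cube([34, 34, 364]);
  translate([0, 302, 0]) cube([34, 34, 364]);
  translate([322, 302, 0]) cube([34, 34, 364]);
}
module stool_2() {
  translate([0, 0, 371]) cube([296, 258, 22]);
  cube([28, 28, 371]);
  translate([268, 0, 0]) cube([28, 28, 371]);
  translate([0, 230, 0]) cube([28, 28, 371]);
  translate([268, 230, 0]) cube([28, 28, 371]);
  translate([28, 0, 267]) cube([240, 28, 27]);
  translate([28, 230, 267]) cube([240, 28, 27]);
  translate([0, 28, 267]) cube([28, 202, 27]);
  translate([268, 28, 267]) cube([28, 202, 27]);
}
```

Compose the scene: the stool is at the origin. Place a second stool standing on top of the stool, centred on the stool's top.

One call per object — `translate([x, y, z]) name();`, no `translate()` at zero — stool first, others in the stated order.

stool();
translate([30, 39, 391]) stool_2();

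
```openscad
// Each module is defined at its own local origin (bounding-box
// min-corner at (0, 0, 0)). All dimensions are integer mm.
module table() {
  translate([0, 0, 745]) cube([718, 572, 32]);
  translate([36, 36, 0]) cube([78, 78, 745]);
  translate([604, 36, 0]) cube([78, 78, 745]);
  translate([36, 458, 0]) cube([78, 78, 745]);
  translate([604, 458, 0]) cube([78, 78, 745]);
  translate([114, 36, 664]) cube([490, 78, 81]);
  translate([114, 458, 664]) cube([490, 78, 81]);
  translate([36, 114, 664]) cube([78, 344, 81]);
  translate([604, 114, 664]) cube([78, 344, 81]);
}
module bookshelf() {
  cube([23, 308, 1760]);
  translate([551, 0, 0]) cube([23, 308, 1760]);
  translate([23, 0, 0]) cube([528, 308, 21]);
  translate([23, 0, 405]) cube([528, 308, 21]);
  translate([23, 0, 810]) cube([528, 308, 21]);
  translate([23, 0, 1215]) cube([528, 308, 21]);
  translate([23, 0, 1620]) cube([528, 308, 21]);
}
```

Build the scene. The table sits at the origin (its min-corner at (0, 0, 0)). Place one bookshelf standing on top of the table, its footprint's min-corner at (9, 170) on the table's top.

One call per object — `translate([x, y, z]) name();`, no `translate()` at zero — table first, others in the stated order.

table();
translate([9, 170, 777]) bookshelf();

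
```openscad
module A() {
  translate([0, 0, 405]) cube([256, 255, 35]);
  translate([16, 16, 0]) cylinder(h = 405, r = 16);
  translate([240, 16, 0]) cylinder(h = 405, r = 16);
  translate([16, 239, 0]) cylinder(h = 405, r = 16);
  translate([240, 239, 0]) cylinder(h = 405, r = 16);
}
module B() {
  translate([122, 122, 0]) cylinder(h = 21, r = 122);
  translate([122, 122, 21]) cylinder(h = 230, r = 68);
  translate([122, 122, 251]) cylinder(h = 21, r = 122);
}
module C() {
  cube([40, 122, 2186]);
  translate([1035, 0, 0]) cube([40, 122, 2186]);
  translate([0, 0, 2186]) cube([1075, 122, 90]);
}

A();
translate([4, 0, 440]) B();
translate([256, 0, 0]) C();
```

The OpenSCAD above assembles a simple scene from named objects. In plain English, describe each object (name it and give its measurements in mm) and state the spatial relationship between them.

A is a simple wooden stool: a rectangular seat 256 mm (x) by 255 mm (y), 35 mm thick, top face at z = 440 mm, on four round legs, each 32 mm in diameter. The legs rest on z = 0, each leg's axis is inset half a diameter from the nearest pair of seat edges (so the leg's bounding box is flush with the corner).

B is a spool: two coaxial disc flanges of radius 122 mm and thickness 21 mm, joined by a core cylinder of radius 68 mm and height 230 mm. The lower flange rests on z = 0 and the three cylinders share a vertical axis.

C is a door frame. The clear opening is 995 mm wide and 2186 mm high. Two 40 mm wide jambs, 122 mm deep, stand either side of the opening from the floor to the top of the opening. A 90 mm thick head sits across the top of both jambs, spanning the full outside width of the frame.

The spool is on top of the stool. The door frame is against the stool's +x side, with their −y faces flush.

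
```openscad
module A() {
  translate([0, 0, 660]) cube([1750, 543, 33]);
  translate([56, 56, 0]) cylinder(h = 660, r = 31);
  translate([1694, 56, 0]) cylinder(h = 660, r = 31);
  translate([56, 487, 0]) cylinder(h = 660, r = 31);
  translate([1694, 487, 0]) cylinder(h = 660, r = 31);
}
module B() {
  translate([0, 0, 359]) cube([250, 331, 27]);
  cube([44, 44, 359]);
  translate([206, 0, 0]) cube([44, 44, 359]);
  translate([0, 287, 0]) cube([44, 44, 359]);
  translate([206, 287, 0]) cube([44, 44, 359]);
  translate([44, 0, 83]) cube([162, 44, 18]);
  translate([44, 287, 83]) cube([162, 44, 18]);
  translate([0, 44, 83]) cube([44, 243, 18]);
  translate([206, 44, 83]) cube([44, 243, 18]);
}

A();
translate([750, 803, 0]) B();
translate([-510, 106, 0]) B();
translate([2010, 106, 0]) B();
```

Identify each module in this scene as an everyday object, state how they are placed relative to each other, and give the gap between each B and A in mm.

A is a table. B is a stool. Three stools sit around the table at the +y, −x, +x sides. The gap between each stool and the table is 260 mm.

Each stool's nearest face is 260 mm from the table's bounding box.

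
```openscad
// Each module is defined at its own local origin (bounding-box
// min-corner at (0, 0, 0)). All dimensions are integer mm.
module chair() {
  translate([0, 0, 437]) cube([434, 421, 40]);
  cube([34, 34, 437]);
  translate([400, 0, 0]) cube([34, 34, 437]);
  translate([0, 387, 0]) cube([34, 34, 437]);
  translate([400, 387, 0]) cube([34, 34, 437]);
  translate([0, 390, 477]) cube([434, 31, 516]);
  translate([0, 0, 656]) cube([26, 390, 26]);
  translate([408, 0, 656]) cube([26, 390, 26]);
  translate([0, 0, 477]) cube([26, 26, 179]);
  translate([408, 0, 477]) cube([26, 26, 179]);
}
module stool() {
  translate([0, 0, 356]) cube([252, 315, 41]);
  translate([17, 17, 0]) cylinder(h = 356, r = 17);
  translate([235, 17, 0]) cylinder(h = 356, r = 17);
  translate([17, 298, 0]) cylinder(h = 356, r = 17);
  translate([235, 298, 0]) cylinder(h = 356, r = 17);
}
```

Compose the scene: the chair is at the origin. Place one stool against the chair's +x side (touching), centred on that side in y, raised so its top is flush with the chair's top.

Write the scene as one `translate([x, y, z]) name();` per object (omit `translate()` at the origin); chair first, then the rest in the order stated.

chair();
translate([434, 53, 596]) stool();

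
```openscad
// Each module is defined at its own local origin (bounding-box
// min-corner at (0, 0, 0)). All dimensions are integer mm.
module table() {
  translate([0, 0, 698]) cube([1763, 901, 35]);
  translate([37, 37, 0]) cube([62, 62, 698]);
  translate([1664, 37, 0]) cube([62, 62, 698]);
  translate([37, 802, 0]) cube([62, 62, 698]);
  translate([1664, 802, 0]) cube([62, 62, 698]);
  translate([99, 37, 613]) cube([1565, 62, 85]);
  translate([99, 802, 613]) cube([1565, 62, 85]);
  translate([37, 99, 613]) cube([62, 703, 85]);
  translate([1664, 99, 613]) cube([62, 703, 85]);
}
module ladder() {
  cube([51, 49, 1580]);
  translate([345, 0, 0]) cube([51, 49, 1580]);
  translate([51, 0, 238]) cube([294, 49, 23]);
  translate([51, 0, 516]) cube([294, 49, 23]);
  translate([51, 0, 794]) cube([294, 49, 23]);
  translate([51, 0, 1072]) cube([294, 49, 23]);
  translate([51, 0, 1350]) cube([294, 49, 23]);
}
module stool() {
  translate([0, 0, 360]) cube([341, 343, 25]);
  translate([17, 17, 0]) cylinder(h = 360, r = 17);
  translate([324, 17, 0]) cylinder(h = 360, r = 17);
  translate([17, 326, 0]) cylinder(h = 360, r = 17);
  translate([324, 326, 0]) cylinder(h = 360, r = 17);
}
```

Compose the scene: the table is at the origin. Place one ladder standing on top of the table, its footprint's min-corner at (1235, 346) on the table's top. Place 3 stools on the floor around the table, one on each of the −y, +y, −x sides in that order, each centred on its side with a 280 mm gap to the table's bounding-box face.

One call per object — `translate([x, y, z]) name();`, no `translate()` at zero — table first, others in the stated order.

table();
translate([1235, 346, 733]) ladder();
translate([711, -623, 0]) stool();
translate([711, 1181, 0]) stool();
translate([-621, 279, 0]) stool();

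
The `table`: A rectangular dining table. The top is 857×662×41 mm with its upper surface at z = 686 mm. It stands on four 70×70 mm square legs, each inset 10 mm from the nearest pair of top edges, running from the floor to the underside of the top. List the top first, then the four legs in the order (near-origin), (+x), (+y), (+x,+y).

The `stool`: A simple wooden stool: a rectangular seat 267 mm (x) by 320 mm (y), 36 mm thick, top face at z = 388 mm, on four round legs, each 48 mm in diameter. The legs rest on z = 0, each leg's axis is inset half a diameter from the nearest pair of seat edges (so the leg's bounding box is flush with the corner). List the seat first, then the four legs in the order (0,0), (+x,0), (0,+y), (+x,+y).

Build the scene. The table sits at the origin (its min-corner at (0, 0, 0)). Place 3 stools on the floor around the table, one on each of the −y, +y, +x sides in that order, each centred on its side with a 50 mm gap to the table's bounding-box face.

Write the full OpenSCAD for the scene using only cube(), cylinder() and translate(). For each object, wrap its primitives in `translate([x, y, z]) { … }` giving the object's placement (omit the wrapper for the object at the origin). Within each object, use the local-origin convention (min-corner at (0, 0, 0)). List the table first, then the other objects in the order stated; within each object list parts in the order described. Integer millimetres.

translate([0, 0, 645]) cube([857, 662, 41]);
translate([10, 10, 0]) cube([70, 70, 645]);
translate([777, 10, 0]) cube([70, 70, 645]);
translate([10, 582, 0]) cube([70, 70, 645]);
translate([777, 582, 0]) cube([70, 70, 645]);
translate([295, -370, 0]) {
  translate([0, 0, 352]) cube([267, 320, 36]);
  translate([24, 24, 0]) cylinder(h = 352, r = 24);
  translate([243, 24, 0]) cylinder(h = 352, r = 24);
  translate([24, 296, 0]) cylinder(h = 352, r = 24);
  translate([243, 296, 0]) cylinder(h = 352, r = 24);
}
translate([295, 712, 0]) {
  translate([0, 0, 352]) cube([267, 320, 36]);
  translate([24, 24, 0]) cylinder(h = 352, r = 24);
  translate([243, 24, 0]) cylinder(h = 352, r = 24);
  translate([24, 296, 0]) cylinder(h = 352, r = 24);
  translate([243, 296, 0]) cylinder(h = 352, r = 24);
}
translate([907, 171, 0]) {
  translate([0, 0, 352]) cube([267, 320, 36]);
  translate([24, 24, 0]) cylinder(h = 352, r = 24);
  translate([243, 24, 0]) cylinder(h = 352, r = 24);
  translate([24, 296, 0]) cylinder(h = 352, r = 24);
  translate([243, 296, 0]) cylinder(h = 352, r = 24);
}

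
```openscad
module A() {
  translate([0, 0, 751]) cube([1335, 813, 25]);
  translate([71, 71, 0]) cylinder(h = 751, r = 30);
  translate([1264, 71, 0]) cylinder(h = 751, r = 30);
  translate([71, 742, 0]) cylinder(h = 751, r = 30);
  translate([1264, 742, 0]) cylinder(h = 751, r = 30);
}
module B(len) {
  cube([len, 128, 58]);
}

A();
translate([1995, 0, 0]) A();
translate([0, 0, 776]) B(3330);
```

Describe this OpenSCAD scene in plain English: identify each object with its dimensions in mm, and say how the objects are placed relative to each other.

A is a table with a 1335×813 mm rectangular top, 25 mm thick, top surface at z = 776 mm, supported by four round legs of 60 mm diameter, each leg's bounding box inset 41 mm from the nearest pair of top edges, running from the floor.

B is a rectangular beam 3330 mm long (x), 128 mm deep (y), 58 mm thick (z).

The beam spans the tops of two tables placed 660 mm apart, resting at z = 776 mm.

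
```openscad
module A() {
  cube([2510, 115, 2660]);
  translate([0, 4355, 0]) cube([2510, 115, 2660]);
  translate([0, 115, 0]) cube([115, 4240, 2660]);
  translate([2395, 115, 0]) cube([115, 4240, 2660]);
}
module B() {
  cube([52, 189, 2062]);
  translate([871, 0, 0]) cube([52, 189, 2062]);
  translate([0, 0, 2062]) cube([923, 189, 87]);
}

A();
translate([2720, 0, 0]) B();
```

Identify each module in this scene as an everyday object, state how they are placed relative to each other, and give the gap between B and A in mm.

A is a house frame. B is a door frame. The door frame is on the floor beside the house frame on its +x side. The gap between the door frame and the house frame is 210 mm.

The door frame's nearest face is 210 mm from the house frame's +x face.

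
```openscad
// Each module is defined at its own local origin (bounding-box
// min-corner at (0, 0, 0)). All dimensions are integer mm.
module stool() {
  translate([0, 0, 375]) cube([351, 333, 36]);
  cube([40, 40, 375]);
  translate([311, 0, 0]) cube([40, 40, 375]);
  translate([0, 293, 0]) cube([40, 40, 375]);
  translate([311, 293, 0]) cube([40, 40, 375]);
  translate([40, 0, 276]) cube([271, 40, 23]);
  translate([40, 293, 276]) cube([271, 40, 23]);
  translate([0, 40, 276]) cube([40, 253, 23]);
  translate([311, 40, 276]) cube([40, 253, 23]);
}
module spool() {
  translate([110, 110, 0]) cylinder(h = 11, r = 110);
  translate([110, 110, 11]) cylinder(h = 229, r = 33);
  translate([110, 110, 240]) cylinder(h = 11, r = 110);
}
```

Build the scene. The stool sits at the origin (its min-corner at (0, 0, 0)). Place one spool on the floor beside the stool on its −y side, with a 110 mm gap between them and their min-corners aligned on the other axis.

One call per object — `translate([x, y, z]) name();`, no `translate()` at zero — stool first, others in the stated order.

stool();
translate([0, -330, 0]) spool();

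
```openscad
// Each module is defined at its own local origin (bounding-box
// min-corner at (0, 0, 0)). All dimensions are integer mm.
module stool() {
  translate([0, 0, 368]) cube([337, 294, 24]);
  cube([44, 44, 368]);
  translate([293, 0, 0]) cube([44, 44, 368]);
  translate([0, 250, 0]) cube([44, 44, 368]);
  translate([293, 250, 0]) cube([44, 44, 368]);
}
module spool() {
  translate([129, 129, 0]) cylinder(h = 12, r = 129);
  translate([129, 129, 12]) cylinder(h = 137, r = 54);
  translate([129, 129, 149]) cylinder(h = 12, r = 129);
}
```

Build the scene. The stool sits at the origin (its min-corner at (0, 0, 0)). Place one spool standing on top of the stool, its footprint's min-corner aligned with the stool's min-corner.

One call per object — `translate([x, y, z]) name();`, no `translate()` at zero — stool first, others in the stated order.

stool();
translate([0, 0, 392]) spool();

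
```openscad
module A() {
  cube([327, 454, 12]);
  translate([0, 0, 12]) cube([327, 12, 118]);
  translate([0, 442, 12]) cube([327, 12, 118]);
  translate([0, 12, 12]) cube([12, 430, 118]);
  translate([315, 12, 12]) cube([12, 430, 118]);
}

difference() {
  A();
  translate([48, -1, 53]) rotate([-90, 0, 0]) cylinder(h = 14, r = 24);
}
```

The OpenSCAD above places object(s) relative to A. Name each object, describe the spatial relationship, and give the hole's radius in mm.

A is an open box. The open box has a circular hole through its front wall. The hole's radius is 24 mm.

The subtracted cylinder has r = 24 mm.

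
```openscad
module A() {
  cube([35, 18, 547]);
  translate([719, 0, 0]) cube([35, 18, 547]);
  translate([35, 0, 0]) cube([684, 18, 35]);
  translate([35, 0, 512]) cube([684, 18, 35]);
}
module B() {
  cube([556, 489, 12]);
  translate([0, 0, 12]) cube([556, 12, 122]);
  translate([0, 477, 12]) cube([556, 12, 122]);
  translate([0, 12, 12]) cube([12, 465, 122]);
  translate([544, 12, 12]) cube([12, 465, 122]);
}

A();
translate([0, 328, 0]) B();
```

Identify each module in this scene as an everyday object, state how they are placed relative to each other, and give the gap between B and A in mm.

A is a picture frame. B is an open box. The open box is on the floor beside the picture frame on its +y side. The gap between the open box and the picture frame is 310 mm.

The open box's nearest face is 310 mm from the picture frame's +y face.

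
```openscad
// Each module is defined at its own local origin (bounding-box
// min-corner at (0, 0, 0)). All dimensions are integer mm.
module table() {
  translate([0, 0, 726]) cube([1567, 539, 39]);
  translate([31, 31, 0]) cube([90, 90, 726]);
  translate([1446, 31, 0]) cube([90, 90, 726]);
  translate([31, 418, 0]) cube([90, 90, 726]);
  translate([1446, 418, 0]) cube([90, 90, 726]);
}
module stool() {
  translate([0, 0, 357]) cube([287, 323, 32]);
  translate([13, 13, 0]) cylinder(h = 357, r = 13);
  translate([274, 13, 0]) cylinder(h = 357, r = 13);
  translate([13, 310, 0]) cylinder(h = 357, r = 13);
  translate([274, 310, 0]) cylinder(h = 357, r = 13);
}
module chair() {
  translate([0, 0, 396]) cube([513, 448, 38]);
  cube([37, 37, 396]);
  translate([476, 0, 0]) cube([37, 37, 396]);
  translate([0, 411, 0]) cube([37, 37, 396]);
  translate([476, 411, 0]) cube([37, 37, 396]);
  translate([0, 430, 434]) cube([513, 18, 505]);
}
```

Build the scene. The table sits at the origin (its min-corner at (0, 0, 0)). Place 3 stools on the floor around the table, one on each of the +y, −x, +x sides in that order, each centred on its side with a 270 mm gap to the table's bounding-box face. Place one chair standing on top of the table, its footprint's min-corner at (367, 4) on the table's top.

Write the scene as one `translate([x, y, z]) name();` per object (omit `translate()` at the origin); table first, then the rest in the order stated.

table();
translate([640, 809, 0]) stool();
translate([-557, 108, 0]) stool();
translate([1837, 108, 0]) stool();
translate([367, 4, 765]) chair();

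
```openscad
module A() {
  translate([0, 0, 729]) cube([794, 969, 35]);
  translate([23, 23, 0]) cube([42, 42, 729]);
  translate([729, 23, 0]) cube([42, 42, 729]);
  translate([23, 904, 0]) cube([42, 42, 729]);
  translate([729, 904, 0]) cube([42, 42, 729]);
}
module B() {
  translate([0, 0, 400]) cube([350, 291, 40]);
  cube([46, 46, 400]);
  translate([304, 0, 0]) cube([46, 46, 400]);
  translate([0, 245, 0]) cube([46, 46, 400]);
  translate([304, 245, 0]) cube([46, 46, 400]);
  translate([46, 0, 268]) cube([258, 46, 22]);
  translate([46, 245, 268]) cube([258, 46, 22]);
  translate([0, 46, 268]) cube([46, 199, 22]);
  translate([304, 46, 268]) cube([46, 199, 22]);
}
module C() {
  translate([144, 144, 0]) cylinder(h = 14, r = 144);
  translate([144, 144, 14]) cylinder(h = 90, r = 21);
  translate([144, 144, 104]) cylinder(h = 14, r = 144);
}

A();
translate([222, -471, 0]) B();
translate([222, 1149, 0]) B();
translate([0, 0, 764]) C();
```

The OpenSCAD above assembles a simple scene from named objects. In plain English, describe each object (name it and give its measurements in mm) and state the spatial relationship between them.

A is a rectangular dining table. The top is 794×969×35 mm with its upper surface at z = 764 mm. It stands on four 42×42 mm square legs, each inset 23 mm from the nearest pair of top edges, running from the floor to the underside of the top.

B is a simple wooden stool: a rectangular seat 350 mm (x) by 291 mm (y), 40 mm thick, top face at z = 440 mm, on four square legs, each 46×46 mm in cross-section. The legs rest on z = 0, each flush with a corner of the seat. Four stretchers, 46 mm wide and 22 mm tall, connect adjacent legs with their undersides at z = 268 mm, each running between the inner faces of the legs it joins and aligned with the legs' outer faces on the other axis.

C is a spool: two coaxial disc flanges of radius 144 mm and thickness 14 mm, joined by a core cylinder of radius 21 mm and height 90 mm. The lower flange rests on z = 0 and the three cylinders share a vertical axis.

Two stools sit around the table at the −y, +y sides. The spool is on top of the table.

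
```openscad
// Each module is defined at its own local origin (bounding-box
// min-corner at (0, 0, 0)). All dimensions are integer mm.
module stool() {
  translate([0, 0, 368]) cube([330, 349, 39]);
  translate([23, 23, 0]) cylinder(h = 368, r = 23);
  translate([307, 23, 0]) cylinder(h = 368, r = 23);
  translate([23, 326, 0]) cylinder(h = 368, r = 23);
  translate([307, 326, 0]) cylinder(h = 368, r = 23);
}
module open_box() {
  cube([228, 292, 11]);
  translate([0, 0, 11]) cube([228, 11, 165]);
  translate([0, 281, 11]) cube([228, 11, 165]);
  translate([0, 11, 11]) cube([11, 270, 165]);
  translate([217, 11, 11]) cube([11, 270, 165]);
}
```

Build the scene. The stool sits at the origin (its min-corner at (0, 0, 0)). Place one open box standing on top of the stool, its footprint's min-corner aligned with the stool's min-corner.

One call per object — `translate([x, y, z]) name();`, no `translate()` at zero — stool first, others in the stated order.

stool();
translate([0, 0, 407]) open_box();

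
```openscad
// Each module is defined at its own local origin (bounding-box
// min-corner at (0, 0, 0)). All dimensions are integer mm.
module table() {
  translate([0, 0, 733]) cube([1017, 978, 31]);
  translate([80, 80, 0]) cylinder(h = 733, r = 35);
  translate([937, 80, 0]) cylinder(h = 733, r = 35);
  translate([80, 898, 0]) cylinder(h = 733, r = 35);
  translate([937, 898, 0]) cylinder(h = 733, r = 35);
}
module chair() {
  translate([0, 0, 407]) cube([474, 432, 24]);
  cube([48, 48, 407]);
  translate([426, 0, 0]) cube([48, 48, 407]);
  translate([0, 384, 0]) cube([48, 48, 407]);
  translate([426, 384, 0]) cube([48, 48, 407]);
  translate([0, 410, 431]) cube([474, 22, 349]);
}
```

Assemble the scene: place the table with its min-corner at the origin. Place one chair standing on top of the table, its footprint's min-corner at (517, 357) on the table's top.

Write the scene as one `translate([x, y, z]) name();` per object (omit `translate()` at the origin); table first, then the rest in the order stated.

table();
translate([517, 357, 764]) chair();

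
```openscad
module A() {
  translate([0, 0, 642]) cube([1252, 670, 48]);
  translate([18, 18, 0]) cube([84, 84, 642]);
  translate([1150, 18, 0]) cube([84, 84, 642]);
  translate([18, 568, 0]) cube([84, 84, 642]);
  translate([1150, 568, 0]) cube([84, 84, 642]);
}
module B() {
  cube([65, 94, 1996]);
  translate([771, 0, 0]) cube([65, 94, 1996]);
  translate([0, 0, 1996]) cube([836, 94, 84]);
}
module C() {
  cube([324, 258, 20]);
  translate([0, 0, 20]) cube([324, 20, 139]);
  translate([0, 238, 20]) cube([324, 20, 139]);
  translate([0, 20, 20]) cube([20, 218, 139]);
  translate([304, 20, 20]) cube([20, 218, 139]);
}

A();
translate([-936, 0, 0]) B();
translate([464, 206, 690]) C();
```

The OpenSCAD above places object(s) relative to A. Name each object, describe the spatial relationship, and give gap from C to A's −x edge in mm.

The open box's min-x is at 464; the table's min-x is 0; gap = 464 mm.

A is a table. B is a door frame. C is an open box. The door frame is on the floor beside the table on its −x side. The open box is on top of the table, centred. The gap from the open box to the table's −x edge is 464 mm.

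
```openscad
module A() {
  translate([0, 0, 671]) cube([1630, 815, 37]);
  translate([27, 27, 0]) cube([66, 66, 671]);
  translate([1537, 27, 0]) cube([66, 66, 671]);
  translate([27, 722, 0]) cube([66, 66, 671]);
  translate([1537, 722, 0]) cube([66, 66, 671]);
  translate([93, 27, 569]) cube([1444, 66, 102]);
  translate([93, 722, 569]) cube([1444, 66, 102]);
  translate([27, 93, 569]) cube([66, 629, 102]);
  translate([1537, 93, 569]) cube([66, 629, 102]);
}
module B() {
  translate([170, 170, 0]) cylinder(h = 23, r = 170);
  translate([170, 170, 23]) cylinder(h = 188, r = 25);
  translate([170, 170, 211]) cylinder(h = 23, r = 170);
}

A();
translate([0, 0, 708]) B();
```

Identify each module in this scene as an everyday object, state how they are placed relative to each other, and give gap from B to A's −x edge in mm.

The spool's min-x is at 0; the table's min-x is 0; gap = 0 mm.

A is a table. B is a spool. The spool is on top of the table. The gap from the spool to the table's −x edge is 0 mm.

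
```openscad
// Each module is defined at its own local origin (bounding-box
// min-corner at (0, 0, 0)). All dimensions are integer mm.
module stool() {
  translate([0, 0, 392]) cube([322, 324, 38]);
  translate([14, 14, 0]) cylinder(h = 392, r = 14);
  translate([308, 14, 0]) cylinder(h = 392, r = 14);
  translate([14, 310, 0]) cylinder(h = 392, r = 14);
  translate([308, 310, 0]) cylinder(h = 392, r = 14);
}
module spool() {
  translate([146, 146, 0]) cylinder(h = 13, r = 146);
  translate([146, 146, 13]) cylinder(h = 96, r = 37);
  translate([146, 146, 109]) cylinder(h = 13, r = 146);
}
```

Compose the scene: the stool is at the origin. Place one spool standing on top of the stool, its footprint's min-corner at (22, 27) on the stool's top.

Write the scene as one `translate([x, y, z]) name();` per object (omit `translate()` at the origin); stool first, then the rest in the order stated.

stool();
translate([22, 27, 430]) spool();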